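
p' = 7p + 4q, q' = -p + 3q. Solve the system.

Coefficient matrix A = [[7, 4], [-1, 3]].
Characteristic polynomial det(A - λI) = λ^2 - 10λ + 25 = 0.
Single eigenvalue λ = 5 with algebraic multiplicity 2.
Eigenvector v = (2,-1); generalized eigenvector w with (A-λI)w=v is (-1,1).
General solution: e^(5t)[K_1·v + K_2·(t·v + w)].

p(t) = 2K_1e^(5t) + 2K_2te^(5t) - K_2e^(5t), q(t) = -K_1e^(5t) - K_2te^(5t) + K_2e^(5t)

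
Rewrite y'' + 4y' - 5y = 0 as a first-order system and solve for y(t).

Let x_1 = y, x_2 = y'. Then x_1' = x_2 and x_2' = 5x_1 - 4x_2.
A = [[0,1],[5,-4]]; det(A-λI) = λ^2 + 4λ - 5.
Eigenvalues λ = 1, -5 with eigenvectors (1,1), (1,-5).

y(t) = C_1e^(t) + C_2e^(-5t)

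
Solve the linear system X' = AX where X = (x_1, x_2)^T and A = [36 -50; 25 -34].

x_1(t) = c_1e^(t)sin(5t) + 3c_1e^(t)cos(5t) + 3c_2e^(t)sin(5t) - c_2e^(t)cos(5t), x_2(t) = c_1e^(t)sin(5t) + 2c_1e^(t)cos(5t) + 2c_2e^(t)sin(5t) - c_2e^(t)cos(5t)

Coefficient matrix A = [[36, -50], [25, -34]].
Characteristic polynomial det(A - λI) = λ^2 - 2λ + 26 = 0.
Eigenvalues λ = 1 ± 5i (complex conjugate pair).
For λ=1+5i: an eigenvector is (3,2) - i(1,1) = (3 - i, 2 - i).
A real fundamental pair from Re and Im of e^((1+5i)t)v: X_1 = e^(t)(cos(5t)·(3,2) + sin(5t)·(1,1)), X_2 = e^(t)(sin(5t)·(3,2) - cos(5t)·(1,1)).
General solution: c_1X_1 + c_2X_2.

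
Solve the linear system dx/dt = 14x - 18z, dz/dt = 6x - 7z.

x(t) = -3C_1e^(2t) - 2C_2e^(5t), z(t) = -2C_1e^(2t) - C_2e^(5t)

Coefficient matrix A = [[14, -18], [6, -7]].
Characteristic polynomial det(A - λI) = λ^2 - 7λ + 10 = 0.
Eigenvalues λ = 2, 5.
For λ=2: (A-λI) row 1 is [12, -18], so an eigenvector is (-3, -2).
For λ=5: (A-λI) row 1 is [9, -18], so an eigenvector is (-2, -1).
General solution: C_1e^(2t)(-3,-2) + C_2e^(5t)(-2,-1).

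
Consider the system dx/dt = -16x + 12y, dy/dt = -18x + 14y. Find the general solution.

x(t) = -2C_1e^(2t) + C_2e^(-4t), y(t) = -3C_1e^(2t) + C_2e^(-4t)

Coefficient matrix A = [[-16, 12], [-18, 14]].
Characteristic polynomial det(A - λI) = λ^2 + 2λ - 8 = 0.
Eigenvalues λ = 2, -4.
For λ=2: (A-λI) row 1 is [-18, 12], so an eigenvector is (-2, -3).
For λ=-4: (A-λI) row 1 is [-12, 12], so an eigenvector is (1, 1).
General solution: C_1e^(2t)(-2,-3) + C_2e^(-4t)(1,1).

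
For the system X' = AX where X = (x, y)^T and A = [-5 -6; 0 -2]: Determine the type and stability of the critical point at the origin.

A = [[-5,-6],[0,-2]]; det(A-λI) = λ^2 + 7λ + 10.
λ = -2, -5: both negative.

stable node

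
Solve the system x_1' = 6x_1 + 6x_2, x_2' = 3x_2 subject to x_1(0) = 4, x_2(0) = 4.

Coefficient matrix A = [[6, 6], [0, 3]].
Characteristic polynomial det(A - λI) = λ^2 - 9λ + 18 = 0.
Eigenvalues λ = 3, 6.
For λ=3: (A-λI) row 1 is [3, 6], so an eigenvector is (-2, 1).
For λ=6: (A-λI) row 1 is [0, 6], so an eigenvector is (-1, 0).
General solution: K_1e^(3t)(-2,1) + K_2e^(6t)(-1,0).
Applying x_1(0)=4, x_2(0)=4 gives K_1=4, K_2=-12.

x_1(t) = 12e^(6t) - 8e^(3t), x_2(t) = 4e^(3t)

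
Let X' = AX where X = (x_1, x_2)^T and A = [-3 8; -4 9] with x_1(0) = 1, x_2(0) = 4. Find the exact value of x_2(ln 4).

7156

A = [[-3,8],[-4,9]]; eigenvalues λ = 1, 5.
Eigenvectors: (-2,-1) for λ=1, (-1,-1) for λ=5.
From the initial condition, c_1 = 3, c_2 = -7.
x_2(ln 4) = (3)(4^1)(-1) + (-7)(4^5)(-1) = 7156.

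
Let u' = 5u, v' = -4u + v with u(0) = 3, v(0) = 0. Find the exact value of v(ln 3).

A = [[5,0],[-4,1]]; eigenvalues λ = 1, 5.
Eigenvectors: (0,-1) for λ=1, (1,-1) for λ=5.
From the initial condition, c_1 = -3, c_2 = 3.
v(ln 3) = (-3)(3^1)(-1) + (3)(3^5)(-1) = -720.

-720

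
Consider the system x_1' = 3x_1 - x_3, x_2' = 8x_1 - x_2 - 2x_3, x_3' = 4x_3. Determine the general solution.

Coefficient matrix A = [[3, 0, -1], [8, -1, -2], [0, 0, 4]].
det(A - λI) = 0 gives eigenvalues λ = -1, 3, 4.
For λ=-1: eigenvector (0,1,0).
For λ=3: eigenvector (1,2,0).
For λ=4: eigenvector (-1,-2,1).
General solution: K_1e^(-t)(0,1,0) + K_2e^(3t)(1,2,0) + K_3e^(4t)(-1,-2,1).

x_1(t) = K_2e^(3t) - K_3e^(4t), x_2(t) = K_1e^(-t) + 2K_2e^(3t) - 2K_3e^(4t), x_3(t) = K_3e^(4t)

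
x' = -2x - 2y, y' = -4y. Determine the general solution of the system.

x(t) = C_1e^(-2t) - C_2e^(-4t), y(t) = -C_2e^(-4t)

Coefficient matrix A = [[-2, -2], [0, -4]].
Characteristic polynomial det(A - λI) = λ^2 + 6λ + 8 = 0.
Eigenvalues λ = -2, -4.
For λ=-2: (A-λI) row 1 is [0, -2], so an eigenvector is (1, 0).
For λ=-4: (A-λI) row 1 is [2, -2], so an eigenvector is (-1, -1).
General solution: C_1e^(-2t)(1,0) + C_2e^(-4t)(-1,-1).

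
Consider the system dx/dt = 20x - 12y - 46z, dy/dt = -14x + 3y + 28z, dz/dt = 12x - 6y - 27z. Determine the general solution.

x(t) = K_1e^(-4t) + 2K_2e^(-3t) - 2K_3e^(3t), y(t) = 2K_1e^(-4t) + K_3e^(3t), z(t) = K_2e^(-3t) - K_3e^(3t)

Coefficient matrix A = [[20, -12, -46], [-14, 3, 28], [12, -6, -27]].
det(A - λI) = 0 gives eigenvalues λ = -4, -3, 3.
For λ=-4: eigenvector (1,2,0).
For λ=-3: eigenvector (2,0,1).
For λ=3: eigenvector (-2,1,-1).
General solution: K_1e^(-4t)(1,2,0) + K_2e^(-3t)(2,0,1) + K_3e^(3t)(-2,1,-1).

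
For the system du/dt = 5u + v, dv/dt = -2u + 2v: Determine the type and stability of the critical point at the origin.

unstable node

A = [[5,1],[-2,2]]; det(A-λI) = λ^2 - 7λ + 12.
λ = 3, 4: both positive.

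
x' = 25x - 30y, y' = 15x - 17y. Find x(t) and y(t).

x(t) = -C_1e^(4t)sin(3t) - 3C_1e^(4t)cos(3t) - 3C_2e^(4t)sin(3t) + C_2e^(4t)cos(3t), y(t) = -C_1e^(4t)sin(3t) - 2C_1e^(4t)cos(3t) - 2C_2e^(4t)sin(3t) + C_2e^(4t)cos(3t)

Coefficient matrix A = [[25, -30], [15, -17]].
Characteristic polynomial det(A - λI) = λ^2 - 8λ + 25 = 0.
Eigenvalues λ = 4 ± 3i (complex conjugate pair).
For λ=4+3i: an eigenvector is (-3,-2) - i(-1,-1) = (-3 + i, -2 + i).
A real fundamental pair from Re and Im of e^((4+3i)t)v: X_1 = e^(4t)(cos(3t)·(-3,-2) + sin(3t)·(-1,-1)), X_2 = e^(4t)(sin(3t)·(-3,-2) - cos(3t)·(-1,-1)).
General solution: C_1X_1 + C_2X_2.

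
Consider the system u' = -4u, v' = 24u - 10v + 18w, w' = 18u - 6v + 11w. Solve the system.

Coefficient matrix A = [[-4, 0, 0], [24, -10, 18], [18, -6, 11]].
det(A - λI) = 0 gives eigenvalues λ = -1, 2, -4.
For λ=-1: eigenvector (0,2,1).
For λ=2: eigenvector (0,-3,-2).
For λ=-4: eigenvector (1,-2,-2).
General solution: c_1e^(-t)(0,2,1) + c_2e^(2t)(0,-3,-2) + c_3e^(-4t)(1,-2,-2).

u(t) = c_3e^(-4t), v(t) = 2c_1e^(-t) - 3c_2e^(2t) - 2c_3e^(-4t), w(t) = c_1e^(-t) - 2c_2e^(2t) - 2c_3e^(-4t)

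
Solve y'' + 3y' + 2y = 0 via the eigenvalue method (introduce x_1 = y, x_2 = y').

y(t) = K_1e^(-2t) + K_2e^(-t)

Let x_1 = y, x_2 = y'. Then x_1' = x_2 and x_2' = -2x_1 - 3x_2.
A = [[0,1],[-2,-3]]; det(A-λI) = λ^2 + 3λ + 2.
Eigenvalues λ = -2, -1 with eigenvectors (1,-2), (1,-1).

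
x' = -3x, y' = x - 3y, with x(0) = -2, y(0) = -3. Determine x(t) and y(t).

x(t) = -2e^(-3t), y(t) = -2te^(-3t) - 3e^(-3t)

Coefficient matrix A = [[-3, 0], [1, -3]].
Characteristic polynomial det(A - λI) = λ^2 + 6λ + 9 = 0.
Single eigenvalue λ = -3 with algebraic multiplicity 2.
Eigenvector v = (0,1); generalized eigenvector w with (A-λI)w=v is (1,-3).
General solution: e^(-3t)[C_1·v + C_2·(t·v + w)].
Applying x(0)=-2, y(0)=-3 gives C_1=-9, C_2=-2.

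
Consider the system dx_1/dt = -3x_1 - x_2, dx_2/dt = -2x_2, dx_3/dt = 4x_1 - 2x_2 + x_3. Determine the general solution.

Coefficient matrix A = [[-3, -1, 0], [0, -2, 0], [4, -2, 1]].
det(A - λI) = 0 gives eigenvalues λ = -2, -3, 1.
For λ=-2: eigenvector (-1,1,2).
For λ=-3: eigenvector (1,0,-1).
For λ=1: eigenvector (0,0,1).
General solution: C_1e^(-2t)(-1,1,2) + C_2e^(-3t)(1,0,-1) + C_3e^(t)(0,0,1).

x_1(t) = -C_1e^(-2t) + C_2e^(-3t), x_2(t) = C_1e^(-2t), x_3(t) = 2C_1e^(-2t) - C_2e^(-3t) + C_3e^(t)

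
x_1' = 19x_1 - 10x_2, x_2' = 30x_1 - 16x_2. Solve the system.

x_1(t) = c_1e^(-t) - 2c_2e^(4t), x_2(t) = 2c_1e^(-t) - 3c_2e^(4t)

Coefficient matrix A = [[19, -10], [30, -16]].
Characteristic polynomial det(A - λI) = λ^2 - 3λ - 4 = 0.
Eigenvalues λ = -1, 4.
For λ=-1: (A-λI) row 1 is [20, -10], so an eigenvector is (1, 2).
For λ=4: (A-λI) row 1 is [15, -10], so an eigenvector is (-2, -3).
General solution: c_1e^(-t)(1,2) + c_2e^(4t)(-2,-3).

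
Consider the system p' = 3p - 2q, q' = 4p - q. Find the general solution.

Coefficient matrix A = [[3, -2], [4, -1]].
Characteristic polynomial det(A - λI) = λ^2 - 2λ + 5 = 0.
Eigenvalues λ = 1 ± 2i (complex conjugate pair).
For λ=1+2i: an eigenvector is (0,-1) - i(1,1) = (0 - i, -1 - i).
A real fundamental pair from Re and Im of e^((1+2i)t)v: X_1 = e^(t)(cos(2t)·(0,-1) + sin(2t)·(1,1)), X_2 = e^(t)(sin(2t)·(0,-1) - cos(2t)·(1,1)).
General solution: c_1X_1 + c_2X_2.

p(t) = c_1e^(t)sin(2t) - c_2e^(t)cos(2t), q(t) = c_1e^(t)sin(2t) - c_1e^(t)cos(2t) - c_2e^(t)sin(2t) - c_2e^(t)cos(2t)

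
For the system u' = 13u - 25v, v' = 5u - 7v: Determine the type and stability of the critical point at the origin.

A = [[13,-25],[5,-7]]; det(A-λI) = λ^2 - 6λ + 34.
λ = 3 ± 5i: positive real part.

unstable spiral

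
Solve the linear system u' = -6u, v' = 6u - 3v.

Coefficient matrix A = [[-6, 0], [6, -3]].
Characteristic polynomial det(A - λI) = λ^2 + 9λ + 18 = 0.
Eigenvalues λ = -6, -3.
For λ=-6: (A-λI) row 2 is [6, 3], so an eigenvector is (1, -2).
For λ=-3: (A-λI) row 1 is [-3, 0], so an eigenvector is (0, 1).
General solution: c_1e^(-6t)(1,-2) + c_2e^(-3t)(0,1).

u(t) = c_1e^(-6t), v(t) = -2c_1e^(-6t) + c_2e^(-3t)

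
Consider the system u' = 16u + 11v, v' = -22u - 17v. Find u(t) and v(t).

Coefficient matrix A = [[16, 11], [-22, -17]].
Characteristic polynomial det(A - λI) = λ^2 + λ - 30 = 0.
Eigenvalues λ = 5, -6.
For λ=5: (A-λI) row 1 is [11, 11], so an eigenvector is (-1, 1).
For λ=-6: (A-λI) row 1 is [22, 11], so an eigenvector is (-1, 2).
General solution: C_1e^(5t)(-1,1) + C_2e^(-6t)(-1,2).

u(t) = -C_1e^(5t) - C_2e^(-6t), v(t) = C_1e^(5t) + 2C_2e^(-6t)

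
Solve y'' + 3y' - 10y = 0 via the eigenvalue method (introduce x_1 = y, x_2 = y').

Let x_1 = y, x_2 = y'. Then x_1' = x_2 and x_2' = 10x_1 - 3x_2.
A = [[0,1],[10,-3]]; det(A-λI) = λ^2 + 3λ - 10.
Eigenvalues λ = -5, 2 with eigenvectors (1,-5), (1,2).

y(t) = C_1e^(-5t) + C_2e^(2t)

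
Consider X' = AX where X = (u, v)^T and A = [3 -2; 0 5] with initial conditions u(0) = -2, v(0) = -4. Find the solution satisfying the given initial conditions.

Coefficient matrix A = [[3, -2], [0, 5]].
Characteristic polynomial det(A - λI) = λ^2 - 8λ + 15 = 0.
Eigenvalues λ = 3, 5.
For λ=3: (A-λI) row 1 is [0, -2], so an eigenvector is (1, 0).
For λ=5: (A-λI) row 1 is [-2, -2], so an eigenvector is (-1, 1).
General solution: K_1e^(3t)(1,0) + K_2e^(5t)(-1,1).
Applying u(0)=-2, v(0)=-4 gives K_1=-6, K_2=-4.

u(t) = 4e^(5t) - 6e^(3t), v(t) = -4e^(5t)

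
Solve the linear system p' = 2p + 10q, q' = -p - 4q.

Coefficient matrix A = [[2, 10], [-1, -4]].
Characteristic polynomial det(A - λI) = λ^2 + 2λ + 2 = 0.
Eigenvalues λ = -1 ± i (complex conjugate pair).
For λ=-1+i: an eigenvector is (3,-1) - i(-1,0) = (3 + i, -1).
A real fundamental pair from Re and Im of e^((-1+i)t)v: X_1 = e^(-t)(cos(t)·(3,-1) + sin(t)·(-1,0)), X_2 = e^(-t)(sin(t)·(3,-1) - cos(t)·(-1,0)).
General solution: C_1X_1 + C_2X_2.

p(t) = -C_1e^(-t)sin(t) + 3C_1e^(-t)cos(t) + 3C_2e^(-t)sin(t) + C_2e^(-t)cos(t), q(t) = -C_1e^(-t)cos(t) - C_2e^(-t)sin(t)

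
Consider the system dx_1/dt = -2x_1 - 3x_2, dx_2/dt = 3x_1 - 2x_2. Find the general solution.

Coefficient matrix A = [[-2, -3], [3, -2]].
Characteristic polynomial det(A - λI) = λ^2 + 4λ + 13 = 0.
Eigenvalues λ = -2 ± 3i (complex conjugate pair).
For λ=-2+3i: an eigenvector is (0,1) - i(-1,0) = (0 + i, 1).
A real fundamental pair from Re and Im of e^((-2+3i)t)v: X_1 = e^(-2t)(cos(3t)·(0,1) + sin(3t)·(-1,0)), X_2 = e^(-2t)(sin(3t)·(0,1) - cos(3t)·(-1,0)).
General solution: C_1X_1 + C_2X_2.

x_1(t) = -C_1e^(-2t)sin(3t) + C_2e^(-2t)cos(3t), x_2(t) = C_1e^(-2t)cos(3t) + C_2e^(-2t)sin(3t)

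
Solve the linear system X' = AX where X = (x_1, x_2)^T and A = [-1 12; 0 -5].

x_1(t) = K_1e^(-t) - 3K_2e^(-5t), x_2(t) = K_2e^(-5t)

Coefficient matrix A = [[-1, 12], [0, -5]].
Characteristic polynomial det(A - λI) = λ^2 + 6λ + 5 = 0.
Eigenvalues λ = -1, -5.
For λ=-1: (A-λI) row 1 is [0, 12], so an eigenvector is (1, 0).
For λ=-5: (A-λI) row 1 is [4, 12], so an eigenvector is (-3, 1).
General solution: K_1e^(-t)(1,0) + K_2e^(-5t)(-3,1).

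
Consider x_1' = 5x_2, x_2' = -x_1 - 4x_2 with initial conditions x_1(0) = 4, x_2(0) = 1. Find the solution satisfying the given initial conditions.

Coefficient matrix A = [[0, 5], [-1, -4]].
Characteristic polynomial det(A - λI) = λ^2 + 4λ + 5 = 0.
Eigenvalues λ = -2 ± i (complex conjugate pair).
For λ=-2+i: an eigenvector is (2,-1) - i(-1,0) = (2 + i, -1).
A real fundamental pair from Re and Im of e^((-2+i)t)v: X_1 = e^(-2t)(cos(t)·(2,-1) + sin(t)·(-1,0)), X_2 = e^(-2t)(sin(t)·(2,-1) - cos(t)·(-1,0)).
General solution: C_1X_1 + C_2X_2.
Applying x_1(0)=4, x_2(0)=1 gives C_1=-1, C_2=6.

x_1(t) = 13e^(-2t)sin(t) + 4e^(-2t)cos(t), x_2(t) = -6e^(-2t)sin(t) + e^(-2t)cos(t)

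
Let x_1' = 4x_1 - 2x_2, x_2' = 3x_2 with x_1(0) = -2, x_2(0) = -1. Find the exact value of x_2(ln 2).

A = [[4,-2],[0,3]]; eigenvalues λ = 3, 4.
Eigenvectors: (-2,-1) for λ=3, (-1,0) for λ=4.
From the initial condition, c_1 = 1, c_2 = 0.
x_2(ln 2) = (1)(2^3)(-1) + (0)(2^4)(0) = -8.

-8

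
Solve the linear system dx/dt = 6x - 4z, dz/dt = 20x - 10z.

x(t) = K_1e^(-2t)sin(4t) - K_2e^(-2t)cos(4t), z(t) = 2K_1e^(-2t)sin(4t) - K_1e^(-2t)cos(4t) - K_2e^(-2t)sin(4t) - 2K_2e^(-2t)cos(4t)

Coefficient matrix A = [[6, -4], [20, -10]].
Characteristic polynomial det(A - λI) = λ^2 + 4λ + 20 = 0.
Eigenvalues λ = -2 ± 4i (complex conjugate pair).
For λ=-2+4i: an eigenvector is (0,-1) - i(1,2) = (0 - i, -1 - 2i).
A real fundamental pair from Re and Im of e^((-2+4i)t)v: X_1 = e^(-2t)(cos(4t)·(0,-1) + sin(4t)·(1,2)), X_2 = e^(-2t)(sin(4t)·(0,-1) - cos(4t)·(1,2)).
General solution: K_1X_1 + K_2X_2.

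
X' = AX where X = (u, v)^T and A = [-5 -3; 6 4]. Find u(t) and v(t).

u(t) = K_1e^(-2t) + K_2e^(t), v(t) = -K_1e^(-2t) - 2K_2e^(t)

Coefficient matrix A = [[-5, -3], [6, 4]].
Characteristic polynomial det(A - λI) = λ^2 + λ - 2 = 0.
Eigenvalues λ = -2, 1.
For λ=-2: (A-λI) row 1 is [-3, -3], so an eigenvector is (1, -1).
For λ=1: (A-λI) row 1 is [-6, -3], so an eigenvector is (1, -2).
General solution: K_1e^(-2t)(1,-1) + K_2e^(t)(1,-2).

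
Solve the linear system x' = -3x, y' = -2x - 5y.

Coefficient matrix A = [[-3, 0], [-2, -5]].
Characteristic polynomial det(A - λI) = λ^2 + 8λ + 15 = 0.
Eigenvalues λ = -5, -3.
For λ=-5: (A-λI) row 1 is [2, 0], so an eigenvector is (0, -1).
For λ=-3: (A-λI) row 2 is [-2, -2], so an eigenvector is (1, -1).
General solution: c_1e^(-5t)(0,-1) + c_2e^(-3t)(1,-1).

x(t) = c_2e^(-3t), y(t) = -c_1e^(-5t) - c_2e^(-3t)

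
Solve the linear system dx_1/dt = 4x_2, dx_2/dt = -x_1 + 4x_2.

x_1(t) = -2K_1e^(2t) - 2K_2te^(2t) - 3K_2e^(2t), x_2(t) = -K_1e^(2t) - K_2te^(2t) - 2K_2e^(2t)

Coefficient matrix A = [[0, 4], [-1, 4]].
Characteristic polynomial det(A - λI) = λ^2 - 4λ + 4 = 0.
Single eigenvalue λ = 2 with algebraic multiplicity 2.
Eigenvector v = (-2,-1); generalized eigenvector w with (A-λI)w=v is (-3,-2).
General solution: e^(2t)[K_1·v + K_2·(t·v + w)].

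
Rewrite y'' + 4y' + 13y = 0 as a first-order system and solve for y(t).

y(t) = C_1e^(-2t)cos(3t) + C_2e^(-2t)sin(3t)

Let x_1 = y, x_2 = y'. Then x_1' = x_2 and x_2' = -13x_1 - 4x_2.
A = [[0,1],[-13,-4]]; det(A-λI) = λ^2 + 4λ + 13.
Eigenvalues λ = -2 ± 3i.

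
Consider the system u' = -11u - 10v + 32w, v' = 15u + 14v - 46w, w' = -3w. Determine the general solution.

u(t) = K_1e^(-t) - 2K_2e^(4t) - 6K_3e^(-3t), v(t) = -K_1e^(-t) + 3K_2e^(4t) + 8K_3e^(-3t), w(t) = K_3e^(-3t)

Coefficient matrix A = [[-11, -10, 32], [15, 14, -46], [0, 0, -3]].
det(A - λI) = 0 gives eigenvalues λ = -1, 4, -3.
For λ=-1: eigenvector (1,-1,0).
For λ=4: eigenvector (-2,3,0).
For λ=-3: eigenvector (-6,8,1).
General solution: K_1e^(-t)(1,-1,0) + K_2e^(4t)(-2,3,0) + K_3e^(-3t)(-6,8,1).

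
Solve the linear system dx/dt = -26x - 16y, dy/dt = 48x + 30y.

Coefficient matrix A = [[-26, -16], [48, 30]].
Characteristic polynomial det(A - λI) = λ^2 - 4λ - 12 = 0.
Eigenvalues λ = -2, 6.
For λ=-2: (A-λI) row 1 is [-24, -16], so an eigenvector is (2, -3).
For λ=6: (A-λI) row 1 is [-32, -16], so an eigenvector is (1, -2).
General solution: C_1e^(-2t)(2,-3) + C_2e^(6t)(1,-2).

x(t) = 2C_1e^(-2t) + C_2e^(6t), y(t) = -3C_1e^(-2t) - 2C_2e^(6t)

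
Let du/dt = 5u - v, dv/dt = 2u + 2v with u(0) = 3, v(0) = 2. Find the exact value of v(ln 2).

48

A = [[5,-1],[2,2]]; eigenvalues λ = 4, 3.
Eigenvectors: (-1,-1) for λ=4, (-1,-2) for λ=3.
From the initial condition, c_1 = -4, c_2 = 1.
v(ln 2) = (-4)(2^4)(-1) + (1)(2^3)(-2) = 48.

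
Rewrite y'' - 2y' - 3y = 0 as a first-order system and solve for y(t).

y(t) = K_1e^(3t) + K_2e^(-t)

Let x_1 = y, x_2 = y'. Then x_1' = x_2 and x_2' = 3x_1 + 2x_2.
A = [[0,1],[3,2]]; det(A-λI) = λ^2 - 2λ - 3.
Eigenvalues λ = 3, -1 with eigenvectors (1,3), (1,-1).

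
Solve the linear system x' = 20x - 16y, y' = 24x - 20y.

x(t) = K_1e^(4t) + 2K_2e^(-4t), y(t) = K_1e^(4t) + 3K_2e^(-4t)

Coefficient matrix A = [[20, -16], [24, -20]].
Characteristic polynomial det(A - λI) = λ^2 - 16 = 0.
Eigenvalues λ = 4, -4.
For λ=4: (A-λI) row 1 is [16, -16], so an eigenvector is (1, 1).
For λ=-4: (A-λI) row 1 is [24, -16], so an eigenvector is (2, 3).
General solution: K_1e^(4t)(1,1) + K_2e^(-4t)(2,3).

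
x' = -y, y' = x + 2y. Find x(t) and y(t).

Coefficient matrix A = [[0, -1], [1, 2]].
Characteristic polynomial det(A - λI) = λ^2 - 2λ + 1 = 0.
Single eigenvalue λ = 1 with algebraic multiplicity 2.
Eigenvector v = (1,-1); generalized eigenvector w with (A-λI)w=v is (0,-1).
General solution: e^(t)[K_1·v + K_2·(t·v + w)].

x(t) = K_1e^(t) + K_2te^(t), y(t) = -K_1e^(t) - K_2te^(t) - K_2e^(t)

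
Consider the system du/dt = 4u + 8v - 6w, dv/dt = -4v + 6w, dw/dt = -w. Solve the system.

u(t) = K_1e^(4t) - K_2e^(-4t) - 2K_3e^(-t), v(t) = K_2e^(-4t) + 2K_3e^(-t), w(t) = K_3e^(-t)

Coefficient matrix A = [[4, 8, -6], [0, -4, 6], [0, 0, -1]].
det(A - λI) = 0 gives eigenvalues λ = 4, -4, -1.
For λ=4: eigenvector (1,0,0).
For λ=-4: eigenvector (-1,1,0).
For λ=-1: eigenvector (-2,2,1).
General solution: K_1e^(4t)(1,0,0) + K_2e^(-4t)(-1,1,0) + K_3e^(-t)(-2,2,1).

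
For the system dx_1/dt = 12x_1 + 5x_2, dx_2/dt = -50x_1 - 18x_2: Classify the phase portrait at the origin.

stable spiral

A = [[12,5],[-50,-18]]; det(A-λI) = λ^2 + 6λ + 34.
λ = -3 ± 5i: negative real part.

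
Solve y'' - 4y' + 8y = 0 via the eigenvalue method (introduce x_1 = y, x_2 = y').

y(t) = K_1e^(2t)cos(2t) + K_2e^(2t)sin(2t)

Let x_1 = y, x_2 = y'. Then x_1' = x_2 and x_2' = -8x_1 + 4x_2.
A = [[0,1],[-8,4]]; det(A-λI) = λ^2 - 4λ + 8.
Eigenvalues λ = 2 ± 2i.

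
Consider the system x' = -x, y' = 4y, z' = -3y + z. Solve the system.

x(t) = C_3e^(-t), y(t) = C_2e^(4t), z(t) = C_1e^(t) - C_2e^(4t)

Coefficient matrix A = [[-1, 0, 0], [0, 4, 0], [0, -3, 1]].
det(A - λI) = 0 gives eigenvalues λ = 1, 4, -1.
For λ=1: eigenvector (0,0,1).
For λ=4: eigenvector (0,1,-1).
For λ=-1: eigenvector (1,0,0).
General solution: C_1e^(t)(0,0,1) + C_2e^(4t)(0,1,-1) + C_3e^(-t)(1,0,0).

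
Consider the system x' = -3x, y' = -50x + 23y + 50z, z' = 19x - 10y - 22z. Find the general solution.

Coefficient matrix A = [[-3, 0, 0], [-50, 23, 50], [19, -10, -22]].
det(A - λI) = 0 gives eigenvalues λ = 3, -3, -2.
For λ=3: eigenvector (0,5,-2).
For λ=-3: eigenvector (1,0,1).
For λ=-2: eigenvector (0,-2,1).
General solution: K_1e^(3t)(0,5,-2) + K_2e^(-3t)(1,0,1) + K_3e^(-2t)(0,-2,1).

x(t) = K_2e^(-3t), y(t) = 5K_1e^(3t) - 2K_3e^(-2t), z(t) = -2K_1e^(3t) + K_2e^(-3t) + K_3e^(-2t)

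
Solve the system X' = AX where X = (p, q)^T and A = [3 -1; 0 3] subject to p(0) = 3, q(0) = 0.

p(t) = 3e^(3t), q(t) = 0

Coefficient matrix A = [[3, -1], [0, 3]].
Characteristic polynomial det(A - λI) = λ^2 - 6λ + 9 = 0.
Single eigenvalue λ = 3 with algebraic multiplicity 2.
Eigenvector v = (1,0); generalized eigenvector w with (A-λI)w=v is (-2,-1).
General solution: e^(3t)[c_1·v + c_2·(t·v + w)].
Applying p(0)=3, q(0)=0 gives c_1=3, c_2=0.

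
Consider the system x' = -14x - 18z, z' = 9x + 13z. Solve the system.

x(t) = -K_1e^(4t) + 2K_2e^(-5t), z(t) = K_1e^(4t) - K_2e^(-5t)

Coefficient matrix A = [[-14, -18], [9, 13]].
Characteristic polynomial det(A - λI) = λ^2 + λ - 20 = 0.
Eigenvalues λ = 4, -5.
For λ=4: (A-λI) row 1 is [-18, -18], so an eigenvector is (-1, 1).
For λ=-5: (A-λI) row 1 is [-9, -18], so an eigenvector is (2, -1).
General solution: K_1e^(4t)(-1,1) + K_2e^(-5t)(2,-1).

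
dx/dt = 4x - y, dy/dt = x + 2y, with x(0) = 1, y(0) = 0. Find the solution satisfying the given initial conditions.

Coefficient matrix A = [[4, -1], [1, 2]].
Characteristic polynomial det(A - λI) = λ^2 - 6λ + 9 = 0.
Single eigenvalue λ = 3 with algebraic multiplicity 2.
Eigenvector v = (1,1); generalized eigenvector w with (A-λI)w=v is (-1,-2).
General solution: e^(3t)[K_1·v + K_2·(t·v + w)].
Applying x(0)=1, y(0)=0 gives K_1=2, K_2=1.

x(t) = te^(3t) + e^(3t), y(t) = te^(3t)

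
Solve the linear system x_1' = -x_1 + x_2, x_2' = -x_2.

Coefficient matrix A = [[-1, 1], [0, -1]].
Characteristic polynomial det(A - λI) = λ^2 + 2λ + 1 = 0.
Single eigenvalue λ = -1 with algebraic multiplicity 2.
Eigenvector v = (-1,0); generalized eigenvector w with (A-λI)w=v is (2,-1).
General solution: e^(-t)[K_1·v + K_2·(t·v + w)].

x_1(t) = -K_1e^(-t) - K_2te^(-t) + 2K_2e^(-t), x_2(t) = -K_2e^(-t)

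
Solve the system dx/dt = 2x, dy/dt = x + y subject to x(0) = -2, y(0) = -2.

Coefficient matrix A = [[2, 0], [1, 1]].
Characteristic polynomial det(A - λI) = λ^2 - 3λ + 2 = 0.
Eigenvalues λ = 1, 2.
For λ=1: (A-λI) row 1 is [1, 0], so an eigenvector is (0, -1).
For λ=2: (A-λI) row 2 is [1, -1], so an eigenvector is (1, 1).
General solution: c_1e^(t)(0,-1) + c_2e^(2t)(1,1).
Applying x(0)=-2, y(0)=-2 gives c_1=0, c_2=-2.

x(t) = -2e^(2t), y(t) = -2e^(2t)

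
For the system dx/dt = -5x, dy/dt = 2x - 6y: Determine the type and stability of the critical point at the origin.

stable node

A = [[-5,0],[2,-6]]; det(A-λI) = λ^2 + 11λ + 30.
λ = -6, -5: both negative.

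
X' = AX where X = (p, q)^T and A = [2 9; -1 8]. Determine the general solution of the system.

Coefficient matrix A = [[2, 9], [-1, 8]].
Characteristic polynomial det(A - λI) = λ^2 - 10λ + 25 = 0.
Single eigenvalue λ = 5 with algebraic multiplicity 2.
Eigenvector v = (-3,-1); generalized eigenvector w with (A-λI)w=v is (1,0).
General solution: e^(5t)[c_1·v + c_2·(t·v + w)].

p(t) = -3c_1e^(5t) - 3c_2te^(5t) + c_2e^(5t), q(t) = -c_1e^(5t) - c_2te^(5t)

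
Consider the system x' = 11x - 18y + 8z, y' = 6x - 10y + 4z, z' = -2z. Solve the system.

x(t) = -3K_1e^(-t) - 2K_2e^(-2t) + 2K_3e^(2t), y(t) = -2K_1e^(-t) - K_2e^(-2t) + K_3e^(2t), z(t) = K_2e^(-2t)

Coefficient matrix A = [[11, -18, 8], [6, -10, 4], [0, 0, -2]].
det(A - λI) = 0 gives eigenvalues λ = -1, -2, 2.
For λ=-1: eigenvector (-3,-2,0).
For λ=-2: eigenvector (-2,-1,1).
For λ=2: eigenvector (2,1,0).
General solution: K_1e^(-t)(-3,-2,0) + K_2e^(-2t)(-2,-1,1) + K_3e^(2t)(2,1,0).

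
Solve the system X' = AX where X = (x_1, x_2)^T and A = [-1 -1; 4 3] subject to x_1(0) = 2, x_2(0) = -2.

x_1(t) = -2te^(t) + 2e^(t), x_2(t) = 4te^(t) - 2e^(t)

Coefficient matrix A = [[-1, -1], [4, 3]].
Characteristic polynomial det(A - λI) = λ^2 - 2λ + 1 = 0.
Single eigenvalue λ = 1 with algebraic multiplicity 2.
Eigenvector v = (-1,2); generalized eigenvector w with (A-λI)w=v is (2,-3).
General solution: e^(t)[C_1·v + C_2·(t·v + w)].
Applying x_1(0)=2, x_2(0)=-2 gives C_1=2, C_2=2.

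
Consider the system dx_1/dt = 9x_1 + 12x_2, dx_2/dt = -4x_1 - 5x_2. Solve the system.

x_1(t) = -2C_1e^(3t) - 3C_2e^(t), x_2(t) = C_1e^(3t) + 2C_2e^(t)

Coefficient matrix A = [[9, 12], [-4, -5]].
Characteristic polynomial det(A - λI) = λ^2 - 4λ + 3 = 0.
Eigenvalues λ = 3, 1.
For λ=3: (A-λI) row 1 is [6, 12], so an eigenvector is (-2, 1).
For λ=1: (A-λI) row 1 is [8, 12], so an eigenvector is (-3, 2).
General solution: C_1e^(3t)(-2,1) + C_2e^(t)(-3,2).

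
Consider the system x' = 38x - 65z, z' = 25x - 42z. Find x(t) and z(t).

Coefficient matrix A = [[38, -65], [25, -42]].
Characteristic polynomial det(A - λI) = λ^2 + 4λ + 29 = 0.
Eigenvalues λ = -2 ± 5i (complex conjugate pair).
For λ=-2+5i: an eigenvector is (-2,-1) - i(-3,-2) = (-2 + 3i, -1 + 2i).
A real fundamental pair from Re and Im of e^((-2+5i)t)v: X_1 = e^(-2t)(cos(5t)·(-2,-1) + sin(5t)·(-3,-2)), X_2 = e^(-2t)(sin(5t)·(-2,-1) - cos(5t)·(-3,-2)).
General solution: K_1X_1 + K_2X_2.

x(t) = -3K_1e^(-2t)sin(5t) - 2K_1e^(-2t)cos(5t) - 2K_2e^(-2t)sin(5t) + 3K_2e^(-2t)cos(5t), z(t) = -2K_1e^(-2t)sin(5t) - K_1e^(-2t)cos(5t) - K_2e^(-2t)sin(5t) + 2K_2e^(-2t)cos(5t)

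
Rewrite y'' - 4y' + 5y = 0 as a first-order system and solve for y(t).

y(t) = C_1e^(2t)cos(t) + C_2e^(2t)sin(t)

Let x_1 = y, x_2 = y'. Then x_1' = x_2 and x_2' = -5x_1 + 4x_2.
A = [[0,1],[-5,4]]; det(A-λI) = λ^2 - 4λ + 5.
Eigenvalues λ = 2 ± i.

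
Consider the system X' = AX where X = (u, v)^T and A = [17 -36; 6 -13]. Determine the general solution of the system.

u(t) = -2C_1e^(-t) - 3C_2e^(5t), v(t) = -C_1e^(-t) - C_2e^(5t)

Coefficient matrix A = [[17, -36], [6, -13]].
Characteristic polynomial det(A - λI) = λ^2 - 4λ - 5 = 0.
Eigenvalues λ = -1, 5.
For λ=-1: (A-λI) row 1 is [18, -36], so an eigenvector is (-2, -1).
For λ=5: (A-λI) row 1 is [12, -36], so an eigenvector is (-3, -1).
General solution: C_1e^(-t)(-2,-1) + C_2e^(5t)(-3,-1).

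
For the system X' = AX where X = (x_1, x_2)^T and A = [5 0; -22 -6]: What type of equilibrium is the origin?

A = [[5,0],[-22,-6]]; det(A-λI) = λ^2 + λ - 30.
λ = 5, -6: opposite signs.

saddle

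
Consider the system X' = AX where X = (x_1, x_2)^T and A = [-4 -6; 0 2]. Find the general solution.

Coefficient matrix A = [[-4, -6], [0, 2]].
Characteristic polynomial det(A - λI) = λ^2 + 2λ - 8 = 0.
Eigenvalues λ = -4, 2.
For λ=-4: (A-λI) row 1 is [0, -6], so an eigenvector is (1, 0).
For λ=2: (A-λI) row 1 is [-6, -6], so an eigenvector is (-1, 1).
General solution: c_1e^(-4t)(1,0) + c_2e^(2t)(-1,1).

x_1(t) = c_1e^(-4t) - c_2e^(2t), x_2(t) = c_2e^(2t)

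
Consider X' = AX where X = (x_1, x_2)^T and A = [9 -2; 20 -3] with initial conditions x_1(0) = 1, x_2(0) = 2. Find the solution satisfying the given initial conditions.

Coefficient matrix A = [[9, -2], [20, -3]].
Characteristic polynomial det(A - λI) = λ^2 - 6λ + 13 = 0.
Eigenvalues λ = 3 ± 2i (complex conjugate pair).
For λ=3+2i: an eigenvector is (0,1) - i(-1,-3) = (0 + i, 1 + 3i).
A real fundamental pair from Re and Im of e^((3+2i)t)v: X_1 = e^(3t)(cos(2t)·(0,1) + sin(2t)·(-1,-3)), X_2 = e^(3t)(sin(2t)·(0,1) - cos(2t)·(-1,-3)).
General solution: K_1X_1 + K_2X_2.
Applying x_1(0)=1, x_2(0)=2 gives K_1=-1, K_2=1.

x_1(t) = e^(3t)sin(2t) + e^(3t)cos(2t), x_2(t) = 4e^(3t)sin(2t) + 2e^(3t)cos(2t)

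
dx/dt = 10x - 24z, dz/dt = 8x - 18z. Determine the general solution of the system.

x(t) = 3K_1e^(-6t) + 2K_2e^(-2t), z(t) = 2K_1e^(-6t) + K_2e^(-2t)

Coefficient matrix A = [[10, -24], [8, -18]].
Characteristic polynomial det(A - λI) = λ^2 + 8λ + 12 = 0.
Eigenvalues λ = -6, -2.
For λ=-6: (A-λI) row 1 is [16, -24], so an eigenvector is (3, 2).
For λ=-2: (A-λI) row 1 is [12, -24], so an eigenvector is (2, 1).
General solution: K_1e^(-6t)(3,2) + K_2e^(-2t)(2,1).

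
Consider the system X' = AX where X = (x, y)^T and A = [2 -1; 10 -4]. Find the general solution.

x(t) = K_1e^(-t)cos(t) + K_2e^(-t)sin(t), y(t) = K_1e^(-t)sin(t) + 3K_1e^(-t)cos(t) + 3K_2e^(-t)sin(t) - K_2e^(-t)cos(t)

Coefficient matrix A = [[2, -1], [10, -4]].
Characteristic polynomial det(A - λI) = λ^2 + 2λ + 2 = 0.
Eigenvalues λ = -1 ± i (complex conjugate pair).
For λ=-1+i: an eigenvector is (1,3) - i(0,1) = (1, 3 - i).
A real fundamental pair from Re and Im of e^((-1+i)t)v: X_1 = e^(-t)(cos(t)·(1,3) + sin(t)·(0,1)), X_2 = e^(-t)(sin(t)·(1,3) - cos(t)·(0,1)).
General solution: K_1X_1 + K_2X_2.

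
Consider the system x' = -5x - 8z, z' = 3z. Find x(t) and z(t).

x(t) = C_1e^(-5t) + C_2e^(3t), z(t) = -C_2e^(3t)

Coefficient matrix A = [[-5, -8], [0, 3]].
Characteristic polynomial det(A - λI) = λ^2 + 2λ - 15 = 0.
Eigenvalues λ = -5, 3.
For λ=-5: (A-λI) row 1 is [0, -8], so an eigenvector is (1, 0).
For λ=3: (A-λI) row 1 is [-8, -8], so an eigenvector is (1, -1).
General solution: C_1e^(-5t)(1,0) + C_2e^(3t)(1,-1).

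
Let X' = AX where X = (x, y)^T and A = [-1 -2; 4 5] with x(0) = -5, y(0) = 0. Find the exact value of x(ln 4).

A = [[-1,-2],[4,5]]; eigenvalues λ = 3, 1.
Eigenvectors: (-1,2) for λ=3, (-1,1) for λ=1.
From the initial condition, c_1 = -5, c_2 = 10.
x(ln 4) = (-5)(4^3)(-1) + (10)(4^1)(-1) = 280.

280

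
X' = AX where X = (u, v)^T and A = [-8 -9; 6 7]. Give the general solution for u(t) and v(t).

Coefficient matrix A = [[-8, -9], [6, 7]].
Characteristic polynomial det(A - λI) = λ^2 + λ - 2 = 0.
Eigenvalues λ = -2, 1.
For λ=-2: (A-λI) row 1 is [-6, -9], so an eigenvector is (-3, 2).
For λ=1: (A-λI) row 1 is [-9, -9], so an eigenvector is (1, -1).
General solution: C_1e^(-2t)(-3,2) + C_2e^(t)(1,-1).

u(t) = -3C_1e^(-2t) + C_2e^(t), v(t) = 2C_1e^(-2t) - C_2e^(t)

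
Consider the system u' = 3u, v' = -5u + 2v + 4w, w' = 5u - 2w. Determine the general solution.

u(t) = c_1e^(3t), v(t) = -c_1e^(3t) - c_2e^(-2t) + c_3e^(2t), w(t) = c_1e^(3t) + c_2e^(-2t)

Coefficient matrix A = [[3, 0, 0], [-5, 2, 4], [5, 0, -2]].
det(A - λI) = 0 gives eigenvalues λ = 3, -2, 2.
For λ=3: eigenvector (1,-1,1).
For λ=-2: eigenvector (0,-1,1).
For λ=2: eigenvector (0,1,0).
General solution: c_1e^(3t)(1,-1,1) + c_2e^(-2t)(0,-1,1) + c_3e^(2t)(0,1,0).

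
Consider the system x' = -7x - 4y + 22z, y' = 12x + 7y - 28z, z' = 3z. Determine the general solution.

Coefficient matrix A = [[-7, -4, 22], [12, 7, -28], [0, 0, 3]].
det(A - λI) = 0 gives eigenvalues λ = 1, -1, 3.
For λ=1: eigenvector (1,-2,0).
For λ=-1: eigenvector (2,-3,0).
For λ=3: eigenvector (3,-2,1).
General solution: K_1e^(t)(1,-2,0) + K_2e^(-t)(2,-3,0) + K_3e^(3t)(3,-2,1).

x(t) = K_1e^(t) + 2K_2e^(-t) + 3K_3e^(3t), y(t) = -2K_1e^(t) - 3K_2e^(-t) - 2K_3e^(3t), z(t) = K_3e^(3t)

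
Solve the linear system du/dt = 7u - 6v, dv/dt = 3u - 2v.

u(t) = C_1e^(t) - 2C_2e^(4t), v(t) = C_1e^(t) - C_2e^(4t)

Coefficient matrix A = [[7, -6], [3, -2]].
Characteristic polynomial det(A - λI) = λ^2 - 5λ + 4 = 0.
Eigenvalues λ = 1, 4.
For λ=1: (A-λI) row 1 is [6, -6], so an eigenvector is (1, 1).
For λ=4: (A-λI) row 1 is [3, -6], so an eigenvector is (-2, -1).
General solution: C_1e^(t)(1,1) + C_2e^(4t)(-2,-1).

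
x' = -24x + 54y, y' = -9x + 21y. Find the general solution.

x(t) = -3c_1e^(-6t) + 2c_2e^(3t), y(t) = -c_1e^(-6t) + c_2e^(3t)

Coefficient matrix A = [[-24, 54], [-9, 21]].
Characteristic polynomial det(A - λI) = λ^2 + 3λ - 18 = 0.
Eigenvalues λ = -6, 3.
For λ=-6: (A-λI) row 1 is [-18, 54], so an eigenvector is (-3, -1).
For λ=3: (A-λI) row 1 is [-27, 54], so an eigenvector is (2, 1).
General solution: c_1e^(-6t)(-3,-1) + c_2e^(3t)(2,1).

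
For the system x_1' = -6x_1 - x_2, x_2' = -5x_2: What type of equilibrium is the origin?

stable node

A = [[-6,-1],[0,-5]]; det(A-λI) = λ^2 + 11λ + 30.
λ = -6, -5: both negative.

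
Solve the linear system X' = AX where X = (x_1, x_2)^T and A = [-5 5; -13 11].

Coefficient matrix A = [[-5, 5], [-13, 11]].
Characteristic polynomial det(A - λI) = λ^2 - 6λ + 10 = 0.
Eigenvalues λ = 3 ± i (complex conjugate pair).
For λ=3+i: an eigenvector is (-1,-2) - i(-2,-3) = (-1 + 2i, -2 + 3i).
A real fundamental pair from Re and Im of e^((3+i)t)v: X_1 = e^(3t)(cos(t)·(-1,-2) + sin(t)·(-2,-3)), X_2 = e^(3t)(sin(t)·(-1,-2) - cos(t)·(-2,-3)).
General solution: C_1X_1 + C_2X_2.

x_1(t) = -2C_1e^(3t)sin(t) - C_1e^(3t)cos(t) - C_2e^(3t)sin(t) + 2C_2e^(3t)cos(t), x_2(t) = -3C_1e^(3t)sin(t) - 2C_1e^(3t)cos(t) - 2C_2e^(3t)sin(t) + 3C_2e^(3t)cos(t)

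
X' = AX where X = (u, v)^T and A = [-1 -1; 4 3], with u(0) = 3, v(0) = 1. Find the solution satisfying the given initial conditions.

Coefficient matrix A = [[-1, -1], [4, 3]].
Characteristic polynomial det(A - λI) = λ^2 - 2λ + 1 = 0.
Single eigenvalue λ = 1 with algebraic multiplicity 2.
Eigenvector v = (-1,2); generalized eigenvector w with (A-λI)w=v is (2,-3).
General solution: e^(t)[C_1·v + C_2·(t·v + w)].
Applying u(0)=3, v(0)=1 gives C_1=11, C_2=7.

u(t) = -7te^(t) + 3e^(t), v(t) = 14te^(t) + e^(t)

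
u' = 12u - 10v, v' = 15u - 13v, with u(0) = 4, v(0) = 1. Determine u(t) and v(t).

Coefficient matrix A = [[12, -10], [15, -13]].
Characteristic polynomial det(A - λI) = λ^2 + λ - 6 = 0.
Eigenvalues λ = -3, 2.
For λ=-3: (A-λI) row 1 is [15, -10], so an eigenvector is (-2, -3).
For λ=2: (A-λI) row 1 is [10, -10], so an eigenvector is (-1, -1).
General solution: K_1e^(-3t)(-2,-3) + K_2e^(2t)(-1,-1).
Applying u(0)=4, v(0)=1 gives K_1=3, K_2=-10.

u(t) = 10e^(2t) - 6e^(-3t), v(t) = 10e^(2t) - 9e^(-3t)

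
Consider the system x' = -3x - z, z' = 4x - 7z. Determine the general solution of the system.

x(t) = K_1e^(-5t) + K_2te^(-5t) + 2K_2e^(-5t), z(t) = 2K_1e^(-5t) + 2K_2te^(-5t) + 3K_2e^(-5t)

Coefficient matrix A = [[-3, -1], [4, -7]].
Characteristic polynomial det(A - λI) = λ^2 + 10λ + 25 = 0.
Single eigenvalue λ = -5 with algebraic multiplicity 2.
Eigenvector v = (1,2); generalized eigenvector w with (A-λI)w=v is (2,3).
General solution: e^(-5t)[K_1·v + K_2·(t·v + w)].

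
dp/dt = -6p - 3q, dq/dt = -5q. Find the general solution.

Coefficient matrix A = [[-6, -3], [0, -5]].
Characteristic polynomial det(A - λI) = λ^2 + 11λ + 30 = 0.
Eigenvalues λ = -6, -5.
For λ=-6: (A-λI) row 1 is [0, -3], so an eigenvector is (1, 0).
For λ=-5: (A-λI) row 1 is [-1, -3], so an eigenvector is (-3, 1).
General solution: K_1e^(-6t)(1,0) + K_2e^(-5t)(-3,1).

p(t) = K_1e^(-6t) - 3K_2e^(-5t), q(t) = K_2e^(-5t)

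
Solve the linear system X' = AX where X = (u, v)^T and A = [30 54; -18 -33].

u(t) = 3C_1e^(-6t) + 2C_2e^(3t), v(t) = -2C_1e^(-6t) - C_2e^(3t)

Coefficient matrix A = [[30, 54], [-18, -33]].
Characteristic polynomial det(A - λI) = λ^2 + 3λ - 18 = 0.
Eigenvalues λ = -6, 3.
For λ=-6: (A-λI) row 1 is [36, 54], so an eigenvector is (3, -2).
For λ=3: (A-λI) row 1 is [27, 54], so an eigenvector is (2, -1).
General solution: C_1e^(-6t)(3,-2) + C_2e^(3t)(2,-1).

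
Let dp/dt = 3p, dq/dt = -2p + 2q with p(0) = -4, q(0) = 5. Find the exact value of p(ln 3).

A = [[3,0],[-2,2]]; eigenvalues λ = 3, 2.
Eigenvectors: (1,-2) for λ=3, (0,1) for λ=2.
From the initial condition, c_1 = -4, c_2 = -3.
p(ln 3) = (-4)(3^3)(1) + (-3)(3^2)(0) = -108.

-108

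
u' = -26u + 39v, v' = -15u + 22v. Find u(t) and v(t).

Coefficient matrix A = [[-26, 39], [-15, 22]].
Characteristic polynomial det(A - λI) = λ^2 + 4λ + 13 = 0.
Eigenvalues λ = -2 ± 3i (complex conjugate pair).
For λ=-2+3i: an eigenvector is (-3,-2) - i(-2,-1) = (-3 + 2i, -2 + i).
A real fundamental pair from Re and Im of e^((-2+3i)t)v: X_1 = e^(-2t)(cos(3t)·(-3,-2) + sin(3t)·(-2,-1)), X_2 = e^(-2t)(sin(3t)·(-3,-2) - cos(3t)·(-2,-1)).
General solution: K_1X_1 + K_2X_2.

u(t) = -2K_1e^(-2t)sin(3t) - 3K_1e^(-2t)cos(3t) - 3K_2e^(-2t)sin(3t) + 2K_2e^(-2t)cos(3t), v(t) = -K_1e^(-2t)sin(3t) - 2K_1e^(-2t)cos(3t) - 2K_2e^(-2t)sin(3t) + K_2e^(-2t)cos(3t)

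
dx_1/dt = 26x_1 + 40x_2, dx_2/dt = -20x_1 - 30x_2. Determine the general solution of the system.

Coefficient matrix A = [[26, 40], [-20, -30]].
Characteristic polynomial det(A - λI) = λ^2 + 4λ + 20 = 0.
Eigenvalues λ = -2 ± 4i (complex conjugate pair).
For λ=-2+4i: an eigenvector is (1,-1) - i(-3,2) = (1 + 3i, -1 - 2i).
A real fundamental pair from Re and Im of e^((-2+4i)t)v: X_1 = e^(-2t)(cos(4t)·(1,-1) + sin(4t)·(-3,2)), X_2 = e^(-2t)(sin(4t)·(1,-1) - cos(4t)·(-3,2)).
General solution: C_1X_1 + C_2X_2.

x_1(t) = -3C_1e^(-2t)sin(4t) + C_1e^(-2t)cos(4t) + C_2e^(-2t)sin(4t) + 3C_2e^(-2t)cos(4t), x_2(t) = 2C_1e^(-2t)sin(4t) - C_1e^(-2t)cos(4t) - C_2e^(-2t)sin(4t) - 2C_2e^(-2t)cos(4t)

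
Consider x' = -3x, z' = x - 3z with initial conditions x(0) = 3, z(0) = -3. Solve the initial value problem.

Coefficient matrix A = [[-3, 0], [1, -3]].
Characteristic polynomial det(A - λI) = λ^2 + 6λ + 9 = 0.
Single eigenvalue λ = -3 with algebraic multiplicity 2.
Eigenvector v = (0,-1); generalized eigenvector w with (A-λI)w=v is (-1,3).
General solution: e^(-3t)[c_1·v + c_2·(t·v + w)].
Applying x(0)=3, z(0)=-3 gives c_1=-6, c_2=-3.

x(t) = 3e^(-3t), z(t) = 3te^(-3t) - 3e^(-3t)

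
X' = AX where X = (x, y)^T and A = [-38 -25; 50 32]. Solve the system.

Coefficient matrix A = [[-38, -25], [50, 32]].
Characteristic polynomial det(A - λI) = λ^2 + 6λ + 34 = 0.
Eigenvalues λ = -3 ± 5i (complex conjugate pair).
For λ=-3+5i: an eigenvector is (-2,3) - i(-1,1) = (-2 + i, 3 - i).
A real fundamental pair from Re and Im of e^((-3+5i)t)v: X_1 = e^(-3t)(cos(5t)·(-2,3) + sin(5t)·(-1,1)), X_2 = e^(-3t)(sin(5t)·(-2,3) - cos(5t)·(-1,1)).
General solution: c_1X_1 + c_2X_2.

x(t) = -c_1e^(-3t)sin(5t) - 2c_1e^(-3t)cos(5t) - 2c_2e^(-3t)sin(5t) + c_2e^(-3t)cos(5t), y(t) = c_1e^(-3t)sin(5t) + 3c_1e^(-3t)cos(5t) + 3c_2e^(-3t)sin(5t) - c_2e^(-3t)cos(5t)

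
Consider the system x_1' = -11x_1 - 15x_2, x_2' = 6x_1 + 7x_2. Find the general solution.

Coefficient matrix A = [[-11, -15], [6, 7]].
Characteristic polynomial det(A - λI) = λ^2 + 4λ + 13 = 0.
Eigenvalues λ = -2 ± 3i (complex conjugate pair).
For λ=-2+3i: an eigenvector is (2,-1) - i(-1,1) = (2 + i, -1 - i).
A real fundamental pair from Re and Im of e^((-2+3i)t)v: X_1 = e^(-2t)(cos(3t)·(2,-1) + sin(3t)·(-1,1)), X_2 = e^(-2t)(sin(3t)·(2,-1) - cos(3t)·(-1,1)).
General solution: c_1X_1 + c_2X_2.

x_1(t) = -c_1e^(-2t)sin(3t) + 2c_1e^(-2t)cos(3t) + 2c_2e^(-2t)sin(3t) + c_2e^(-2t)cos(3t), x_2(t) = c_1e^(-2t)sin(3t) - c_1e^(-2t)cos(3t) - c_2e^(-2t)sin(3t) - c_2e^(-2t)cos(3t)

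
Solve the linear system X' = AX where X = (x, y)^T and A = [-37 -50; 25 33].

Coefficient matrix A = [[-37, -50], [25, 33]].
Characteristic polynomial det(A - λI) = λ^2 + 4λ + 29 = 0.
Eigenvalues λ = -2 ± 5i (complex conjugate pair).
For λ=-2+5i: an eigenvector is (3,-2) - i(-1,1) = (3 + i, -2 - i).
A real fundamental pair from Re and Im of e^((-2+5i)t)v: X_1 = e^(-2t)(cos(5t)·(3,-2) + sin(5t)·(-1,1)), X_2 = e^(-2t)(sin(5t)·(3,-2) - cos(5t)·(-1,1)).
General solution: c_1X_1 + c_2X_2.

x(t) = -c_1e^(-2t)sin(5t) + 3c_1e^(-2t)cos(5t) + 3c_2e^(-2t)sin(5t) + c_2e^(-2t)cos(5t), y(t) = c_1e^(-2t)sin(5t) - 2c_1e^(-2t)cos(5t) - 2c_2e^(-2t)sin(5t) - c_2e^(-2t)cos(5t)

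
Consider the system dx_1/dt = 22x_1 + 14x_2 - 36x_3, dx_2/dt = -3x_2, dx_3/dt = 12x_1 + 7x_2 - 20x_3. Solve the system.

x_1(t) = -3K_1e^(-2t) + 2K_2e^(4t) - 2K_3e^(-3t), x_2(t) = K_3e^(-3t), x_3(t) = -2K_1e^(-2t) + K_2e^(4t) - K_3e^(-3t)

Coefficient matrix A = [[22, 14, -36], [0, -3, 0], [12, 7, -20]].
det(A - λI) = 0 gives eigenvalues λ = -2, 4, -3.
For λ=-2: eigenvector (-3,0,-2).
For λ=4: eigenvector (2,0,1).
For λ=-3: eigenvector (-2,1,-1).
General solution: K_1e^(-2t)(-3,0,-2) + K_2e^(4t)(2,0,1) + K_3e^(-3t)(-2,1,-1).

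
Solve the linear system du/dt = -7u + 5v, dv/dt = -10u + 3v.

u(t) = -C_1e^(-2t)cos(5t) - C_2e^(-2t)sin(5t), v(t) = C_1e^(-2t)sin(5t) - C_1e^(-2t)cos(5t) - C_2e^(-2t)sin(5t) - C_2e^(-2t)cos(5t)

Coefficient matrix A = [[-7, 5], [-10, 3]].
Characteristic polynomial det(A - λI) = λ^2 + 4λ + 29 = 0.
Eigenvalues λ = -2 ± 5i (complex conjugate pair).
For λ=-2+5i: an eigenvector is (-1,-1) - i(0,1) = (-1, -1 - i).
A real fundamental pair from Re and Im of e^((-2+5i)t)v: X_1 = e^(-2t)(cos(5t)·(-1,-1) + sin(5t)·(0,1)), X_2 = e^(-2t)(sin(5t)·(-1,-1) - cos(5t)·(0,1)).
General solution: C_1X_1 + C_2X_2.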